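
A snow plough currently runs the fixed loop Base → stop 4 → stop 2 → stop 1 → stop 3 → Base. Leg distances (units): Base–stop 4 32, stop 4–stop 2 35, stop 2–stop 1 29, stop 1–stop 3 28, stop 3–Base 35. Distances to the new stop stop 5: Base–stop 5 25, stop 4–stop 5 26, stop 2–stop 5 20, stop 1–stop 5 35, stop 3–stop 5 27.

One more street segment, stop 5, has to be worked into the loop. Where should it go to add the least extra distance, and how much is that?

+11 — insert stop 5 between stop 4 and stop 2.

Insertion cost between consecutive stops i–j is d(i,stop 5) + d(stop 5,j) − d(i,j):
  between Base and stop 4: 25 + 26 − 32 = 19
  between stop 4 and stop 2: 26 + 20 − 35 = 11
  between stop 2 and stop 1: 20 + 35 − 29 = 26
  between stop 1 and stop 3: 35 + 27 − 28 = 34
  between stop 3 and Base: 27 + 25 − 35 = 17
Cheapest insertion is between stop 4 and stop 2, adding 11.
New total = 159 + 11 = 170.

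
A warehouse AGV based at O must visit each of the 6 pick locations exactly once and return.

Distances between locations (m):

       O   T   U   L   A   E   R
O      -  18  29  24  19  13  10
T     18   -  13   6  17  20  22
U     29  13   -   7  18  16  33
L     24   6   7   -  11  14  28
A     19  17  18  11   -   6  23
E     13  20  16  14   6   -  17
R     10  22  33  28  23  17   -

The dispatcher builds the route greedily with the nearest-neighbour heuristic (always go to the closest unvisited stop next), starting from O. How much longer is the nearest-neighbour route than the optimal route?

O: R=10, E=13, T=18, A=19, L=24, U=29 ⇒ R
R: E=17, T=22, A=23, L=28, U=33 ⇒ E
E: A=6, L=14, U=16, T=20 ⇒ A
A: L=11, T=17, U=18 ⇒ L
L: T=6, U=7 ⇒ T
T: U=13 ⇒ U
NN route O → R → E → A → L → T → U → O costs 92.
Optimal: O → T → U → L → A → E → R → O costs 82 (by enumerating all 360 distinct tours).
Excess = 92 − 82 = 10.

The nearest-neighbour route is 10 m longer than optimal.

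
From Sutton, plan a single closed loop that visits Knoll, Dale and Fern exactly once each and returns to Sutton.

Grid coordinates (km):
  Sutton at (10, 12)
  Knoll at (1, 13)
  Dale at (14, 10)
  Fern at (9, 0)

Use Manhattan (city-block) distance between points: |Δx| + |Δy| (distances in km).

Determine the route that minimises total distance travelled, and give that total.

52 km — the shortest possible round trip.

With 3 stops there are 3!/2 = 3 distinct round trips (a route and its reverse cost the same).
Sutton - Knoll - Dale - Fern - Sutton: 10+16+15+13 = 54
Sutton - Knoll - Fern - Dale - Sutton: 10+21+15+6 = 52
Sutton - Dale - Knoll - Fern - Sutton: 6+16+21+13 = 56
The minimum is 52.
One optimal route: Sutton → Knoll → Fern → Dale → Sutton (or its reverse).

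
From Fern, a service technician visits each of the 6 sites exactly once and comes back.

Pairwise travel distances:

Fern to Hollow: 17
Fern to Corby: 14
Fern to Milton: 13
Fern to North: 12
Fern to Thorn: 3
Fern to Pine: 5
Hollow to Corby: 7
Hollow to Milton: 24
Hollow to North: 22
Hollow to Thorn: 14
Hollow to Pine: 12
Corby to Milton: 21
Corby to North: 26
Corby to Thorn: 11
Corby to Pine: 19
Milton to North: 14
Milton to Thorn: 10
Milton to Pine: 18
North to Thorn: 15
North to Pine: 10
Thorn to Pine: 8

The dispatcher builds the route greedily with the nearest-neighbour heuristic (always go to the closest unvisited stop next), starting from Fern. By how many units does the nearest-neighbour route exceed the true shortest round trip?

10 longer than the optimal tour.

Fern: Thorn=3, Pine=5, North=12, Milton=13, Corby=14, Hollow=17 ⇒ Thorn
Thorn: Pine=8, Milton=10, Corby=11, Hollow=14, North=15 ⇒ Pine
Pine: North=10, Hollow=12, Milton=18, Corby=19 ⇒ North
North: Milton=14, Hollow=22, Corby=26 ⇒ Milton
Milton: Corby=21, Hollow=24 ⇒ Corby
Corby: Hollow=7 ⇒ Hollow
NN route Fern → Thorn → Pine → North → Milton → Corby → Hollow → Fern costs 80.
Optimal: Fern → Corby → Hollow → Pine → North → Milton → Thorn → Fern costs 70 (by enumerating all 360 distinct tours).
Excess = 80 − 70 = 10.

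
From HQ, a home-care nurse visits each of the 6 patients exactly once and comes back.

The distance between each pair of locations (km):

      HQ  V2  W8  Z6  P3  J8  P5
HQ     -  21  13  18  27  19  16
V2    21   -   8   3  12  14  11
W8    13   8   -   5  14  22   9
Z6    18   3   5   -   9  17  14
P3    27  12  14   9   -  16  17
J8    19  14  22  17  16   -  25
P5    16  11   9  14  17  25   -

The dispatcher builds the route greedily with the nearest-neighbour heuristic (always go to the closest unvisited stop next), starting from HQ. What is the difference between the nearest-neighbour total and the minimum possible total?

HQ: W8=13, P5=16, Z6=18, J8=19, V2=21, P3=27 ⇒ W8
W8: Z6=5, V2=8, P5=9, P3=14, J8=22 ⇒ Z6
Z6: V2=3, P3=9, P5=14, J8=17 ⇒ V2
V2: P5=11, P3=12, J8=14 ⇒ P5
P5: P3=17, J8=25 ⇒ P3
P3: J8=16 ⇒ J8
NN route HQ → W8 → Z6 → V2 → P5 → P3 → J8 → HQ costs 84.
Optimal: HQ → W8 → P5 → V2 → Z6 → P3 → J8 → HQ costs 80 (by enumerating all 360 distinct tours).
Excess = 84 − 80 = 4.

Excess over optimum: 4 km.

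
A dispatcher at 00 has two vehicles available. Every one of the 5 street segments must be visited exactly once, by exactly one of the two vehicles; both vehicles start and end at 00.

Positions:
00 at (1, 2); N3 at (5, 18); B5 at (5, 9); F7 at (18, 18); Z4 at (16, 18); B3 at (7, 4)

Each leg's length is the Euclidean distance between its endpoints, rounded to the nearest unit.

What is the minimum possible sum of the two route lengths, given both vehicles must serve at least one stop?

Minimum combined distance: 65.

Try each way of splitting the stops between the two vehicles (each non-empty) and, for each split, find the best tour for each vehicle:
  {N3} + {B5, F7, Z4, B3}: 32 + 48 = 80
  {B5} + {N3, F7, Z4, B3}: 16 + 53 = 69
  {N3, B5} + {F7, Z4, B3}: 33 + 48 = 81
  {F7} + {N3, B5, Z4, B3}: 46 + 51 = 97
  {N3, F7} + {B5, Z4, B3}: 52 + 45 = 97
  {B5, F7} + {N3, Z4, B3}: 47 + 50 = 97
  … (15 splits in total)
  {N3, B5, F7, Z4} + {B3}: 53 + 12 = 65  ← best
Best: vehicle 1 00 → N3 → F7 → Z4 → B5 → 00 = 53; vehicle 2 00 → B3 → 00 = 12; combined 65.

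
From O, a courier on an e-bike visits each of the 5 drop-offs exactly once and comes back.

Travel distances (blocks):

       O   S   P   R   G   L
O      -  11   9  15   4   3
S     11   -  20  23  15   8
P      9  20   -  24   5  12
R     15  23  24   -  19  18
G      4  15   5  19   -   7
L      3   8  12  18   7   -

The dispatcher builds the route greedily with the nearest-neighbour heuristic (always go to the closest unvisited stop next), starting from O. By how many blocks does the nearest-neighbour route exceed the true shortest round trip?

The nearest-neighbour route is 6 blocks longer than optimal.

O: L=3, G=4, P=9, S=11, R=15 ⇒ L
L: G=7, S=8, P=12, R=18 ⇒ G
G: P=5, S=15, R=19 ⇒ P
P: S=20, R=24 ⇒ S
S: R=23 ⇒ R
NN route O → L → G → P → S → R → O costs 73.
Optimal: O → P → G → R → S → L → O costs 67 (by enumerating all 60 distinct tours).
Excess = 73 − 67 = 6.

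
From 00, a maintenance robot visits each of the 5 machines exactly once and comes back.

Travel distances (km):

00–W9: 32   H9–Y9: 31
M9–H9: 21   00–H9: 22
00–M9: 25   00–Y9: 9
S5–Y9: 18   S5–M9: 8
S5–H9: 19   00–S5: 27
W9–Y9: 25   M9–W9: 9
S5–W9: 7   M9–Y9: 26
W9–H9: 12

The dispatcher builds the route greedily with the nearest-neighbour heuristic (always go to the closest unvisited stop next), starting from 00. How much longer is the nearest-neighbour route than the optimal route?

00: Y9=9, H9=22, M9=25, S5=27, W9=32 ⇒ Y9
Y9: S5=18, W9=25, M9=26, H9=31 ⇒ S5
S5: W9=7, M9=8, H9=19 ⇒ W9
W9: M9=9, H9=12 ⇒ M9
M9: H9=21 ⇒ H9
NN route 00 → Y9 → S5 → W9 → M9 → H9 → 00 costs 86.
Optimal: 00 → H9 → W9 → M9 → S5 → Y9 → 00 costs 78 (by enumerating all 60 distinct tours).
Excess = 86 − 78 = 8.

Excess over optimum: 8 km.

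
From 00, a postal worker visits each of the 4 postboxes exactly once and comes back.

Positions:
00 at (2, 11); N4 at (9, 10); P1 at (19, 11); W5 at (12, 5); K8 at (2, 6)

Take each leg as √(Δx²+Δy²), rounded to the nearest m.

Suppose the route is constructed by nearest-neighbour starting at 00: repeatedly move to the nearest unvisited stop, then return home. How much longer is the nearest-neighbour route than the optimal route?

The nearest-neighbour route is 4 m longer than optimal.

From 00: K8=5, N4=7, W5=12, P1=17 → choose K8 (5).
From K8: N4=8, W5=10, P1=18 → choose N4 (8).
From N4: W5=6, P1=10 → choose W5 (6).
From W5: P1=9 → choose P1 (9).
NN route 00 → K8 → N4 → W5 → P1 → 00 costs 45.
Optimal: 00 → N4 → P1 → W5 → K8 → 00 costs 41 (by enumerating all 12 distinct tours).
Excess = 45 − 41 = 4.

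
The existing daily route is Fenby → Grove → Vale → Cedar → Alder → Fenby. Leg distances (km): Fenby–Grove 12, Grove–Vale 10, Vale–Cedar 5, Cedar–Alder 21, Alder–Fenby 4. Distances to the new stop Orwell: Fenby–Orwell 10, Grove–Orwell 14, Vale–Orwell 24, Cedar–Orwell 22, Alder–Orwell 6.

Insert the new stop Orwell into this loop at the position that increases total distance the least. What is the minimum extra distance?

Insertion cost between consecutive stops i–j is d(i,Orwell) + d(Orwell,j) − d(i,j):
  between Fenby and Grove: 10 + 14 − 12 = 12
  between Grove and Vale: 14 + 24 − 10 = 28
  between Vale and Cedar: 24 + 22 − 5 = 41
  between Cedar and Alder: 22 + 6 − 21 = 7
  between Alder and Fenby: 6 + 10 − 4 = 12
Cheapest insertion is between Cedar and Alder, adding 7.
New total = 52 + 7 = 59.

Adding 7 km by placing Orwell on the Cedar–Alder leg.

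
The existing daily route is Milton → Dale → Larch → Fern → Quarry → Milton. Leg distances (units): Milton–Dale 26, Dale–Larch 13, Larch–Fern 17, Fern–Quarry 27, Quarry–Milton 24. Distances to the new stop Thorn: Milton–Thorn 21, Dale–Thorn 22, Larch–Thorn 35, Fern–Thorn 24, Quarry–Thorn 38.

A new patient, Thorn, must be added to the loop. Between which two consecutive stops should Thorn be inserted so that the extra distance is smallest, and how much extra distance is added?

Adding 17 by placing Thorn on the Milton–Dale leg.

Insertion cost between consecutive stops i–j is d(i,Thorn) + d(Thorn,j) − d(i,j):
  between Milton and Dale: 21 + 22 − 26 = 17
  between Dale and Larch: 22 + 35 − 13 = 44
  between Larch and Fern: 35 + 24 − 17 = 42
  between Fern and Quarry: 24 + 38 − 27 = 35
  between Quarry and Milton: 38 + 21 − 24 = 35
Cheapest insertion is between Milton and Dale, adding 17.
New total = 107 + 17 = 124.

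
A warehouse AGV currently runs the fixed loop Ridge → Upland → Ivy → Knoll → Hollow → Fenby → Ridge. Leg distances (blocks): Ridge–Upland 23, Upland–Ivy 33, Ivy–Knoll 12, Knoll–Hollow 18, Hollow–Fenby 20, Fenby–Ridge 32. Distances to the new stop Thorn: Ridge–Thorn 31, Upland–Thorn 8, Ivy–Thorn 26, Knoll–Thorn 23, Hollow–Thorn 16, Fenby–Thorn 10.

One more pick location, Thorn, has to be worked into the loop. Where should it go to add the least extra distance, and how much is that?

+1 blocks — insert Thorn between Upland and Ivy.

Insertion cost between consecutive stops i–j is d(i,Thorn) + d(Thorn,j) − d(i,j):
  between Ridge and Upland: 31 + 8 − 23 = 16
  between Upland and Ivy: 8 + 26 − 33 = 1
  between Ivy and Knoll: 26 + 23 − 12 = 37
  between Knoll and Hollow: 23 + 16 − 18 = 21
  between Hollow and Fenby: 16 + 10 − 20 = 6
  between Fenby and Ridge: 10 + 31 − 32 = 9
Cheapest insertion is between Upland and Ivy, adding 1.
New total = 138 + 1 = 139.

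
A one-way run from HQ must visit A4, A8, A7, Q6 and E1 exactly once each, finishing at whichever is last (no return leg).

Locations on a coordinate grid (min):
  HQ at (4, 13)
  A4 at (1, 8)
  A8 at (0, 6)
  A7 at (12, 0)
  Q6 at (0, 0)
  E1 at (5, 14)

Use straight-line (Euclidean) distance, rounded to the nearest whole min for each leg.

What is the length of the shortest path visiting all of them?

There are 5! = 120 possible orderings.
HQ - A4 - A8 - A7 - Q6 - E1: 6+2+13+12+15 = 48
HQ - A4 - A8 - A7 - E1 - Q6: 6+2+13+16+15 = 52
HQ - A4 - A8 - Q6 - A7 - E1: 6+2+6+12+16 = 42
HQ - A4 - A8 - Q6 - E1 - A7: 6+2+6+15+16 = 45
HQ - A4 - A8 - E1 - A7 - Q6: 6+2+9+16+12 = 45
HQ - A4 - A8 - E1 - Q6 - A7: 6+2+9+15+12 = 44
HQ - A4 - A7 - A8 - Q6 - E1: 6+14+13+6+15 = 54
HQ - A4 - A7 - A8 - E1 - Q6: 6+14+13+9+15 = 57
HQ - A4 - A7 - Q6 - A8 - E1: 6+14+12+6+9 = 47
HQ - A4 - A7 - Q6 - E1 - A8: 6+14+12+15+9 = 56
HQ - A4 - A7 - E1 - A8 - Q6: 6+14+16+9+6 = 51
HQ - A4 - A7 - E1 - Q6 - A8: 6+14+16+15+6 = 57
HQ - A4 - Q6 - A8 - A7 - E1: 6+8+6+13+16 = 49
HQ - A4 - Q6 - A8 - E1 - A7: 6+8+6+9+16 = 45
… (106 more)
HQ - E1 - A4 - A8 - Q6 - A7: 1+7+2+6+12 = 28  ← best
The minimum is 28.
One shortest path: HQ → E1 → A4 → A8 → Q6 → A7.

28 min — the minimum one-way total.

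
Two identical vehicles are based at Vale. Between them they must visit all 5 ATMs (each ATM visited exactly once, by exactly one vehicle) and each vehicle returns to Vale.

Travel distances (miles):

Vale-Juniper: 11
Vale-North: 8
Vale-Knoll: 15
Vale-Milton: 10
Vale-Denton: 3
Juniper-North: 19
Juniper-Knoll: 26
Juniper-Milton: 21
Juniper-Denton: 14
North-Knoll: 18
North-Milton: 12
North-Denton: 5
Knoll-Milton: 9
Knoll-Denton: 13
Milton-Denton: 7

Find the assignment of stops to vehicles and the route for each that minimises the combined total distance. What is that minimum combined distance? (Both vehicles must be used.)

66 miles — the smallest possible combined total.

There are 2^4 − 1 = 15 ways to divide the 5 stops into two non-empty groups. For each, the best each vehicle can do is its own shortest tour through its group:
  {Juniper} + {North, Knoll, Milton, Denton}: 22 + 44 = 66
  {North} + {Juniper, Knoll, Milton, Denton}: 16 + 56 = 72
  {Juniper, North} + {Knoll, Milton, Denton}: 38 + 34 = 72
  {Knoll} + {Juniper, North, Milton, Denton}: 30 + 52 = 82
  {Juniper, Knoll} + {North, Milton, Denton}: 52 + 30 = 82
  {North, Knoll} + {Juniper, Milton, Denton}: 41 + 42 = 83
  … (15 splits in total)
Best: vehicle 1 Vale → Juniper → Vale = 22; vehicle 2 Vale → North → Denton → Milton → Knoll → Vale = 44; combined 66.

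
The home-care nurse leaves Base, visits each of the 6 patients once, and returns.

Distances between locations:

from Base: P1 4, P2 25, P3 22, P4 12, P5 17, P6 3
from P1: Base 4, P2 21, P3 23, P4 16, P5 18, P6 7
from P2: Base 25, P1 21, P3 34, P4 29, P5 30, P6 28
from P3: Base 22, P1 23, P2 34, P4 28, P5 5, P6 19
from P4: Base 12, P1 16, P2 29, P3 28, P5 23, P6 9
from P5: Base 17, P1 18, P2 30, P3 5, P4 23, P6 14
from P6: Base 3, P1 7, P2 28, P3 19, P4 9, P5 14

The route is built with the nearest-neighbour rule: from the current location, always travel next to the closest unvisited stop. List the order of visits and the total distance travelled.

Base → [P6:3 / P1:4 / P4:12 / P5:17 / P3:22 / P2:25] → P6 (3)
P6 → [P1:7 / P4:9 / P5:14 / P3:19 / P2:28] → P1 (7)
P1 → [P4:16 / P5:18 / P2:21 / P3:23] → P4 (16)
P4 → [P5:23 / P3:28 / P2:29] → P5 (23)
P5 → [P3:5 / P2:30] → P3 (5)
P3 → [P2:34] → P2 (34)
Return P2→Base: 25.
Total = 3 + 7 + 16 + 23 + 5 + 34 + 25 = 113.

Total distance 113 via the nearest-neighbour route Base → P6 → P1 → P4 → P5 → P3 → P2 → Base.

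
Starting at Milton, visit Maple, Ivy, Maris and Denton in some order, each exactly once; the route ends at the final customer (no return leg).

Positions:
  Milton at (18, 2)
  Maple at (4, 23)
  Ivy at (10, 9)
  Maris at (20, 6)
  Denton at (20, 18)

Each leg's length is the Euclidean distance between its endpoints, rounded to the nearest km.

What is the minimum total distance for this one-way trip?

There are 4! = 24 possible orderings.
Milton → Maple → Ivy → Maris → Denton: 25+15+10+12 = 62
Milton → Maple → Ivy → Denton → Maris: 25+15+13+12 = 65
Milton → Maple → Maris → Ivy → Denton: 25+23+10+13 = 71
Milton → Maple → Maris → Denton → Ivy: 25+23+12+13 = 73
Milton → Maple → Denton → Ivy → Maris: 25+17+13+10 = 65
Milton → Maple → Denton → Maris → Ivy: 25+17+12+10 = 64
Milton → Ivy → Maple → Maris → Denton: 11+15+23+12 = 61
Milton → Ivy → Maple → Denton → Maris: 11+15+17+12 = 55
Milton → Ivy → Maris → Maple → Denton: 11+10+23+17 = 61
Milton → Ivy → Maris → Denton → Maple: 11+10+12+17 = 50
Milton → Ivy → Denton → Maple → Maris: 11+13+17+23 = 64
Milton → Ivy → Denton → Maris → Maple: 11+13+12+23 = 59
Milton → Maris → Maple → Ivy → Denton: 4+23+15+13 = 55
Milton → Maris → Maple → Denton → Ivy: 4+23+17+13 = 57
… (10 more)
Milton → Maris → Ivy → Denton → Maple: 4+10+13+17 = 44  ← best
The minimum is 44.
One shortest path: Milton → Maris → Ivy → Denton → Maple.

Minimum one-way distance = 44 km.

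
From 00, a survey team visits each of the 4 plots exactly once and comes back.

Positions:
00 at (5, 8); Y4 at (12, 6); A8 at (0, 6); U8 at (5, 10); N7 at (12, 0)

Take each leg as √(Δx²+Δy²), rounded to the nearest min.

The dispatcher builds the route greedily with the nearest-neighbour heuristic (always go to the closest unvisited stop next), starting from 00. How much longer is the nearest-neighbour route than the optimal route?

The nearest-neighbour route is 3 min longer than optimal.

From 00: U8=2, A8=5, Y4=7, N7=11 → choose U8 (2).
From U8: A8=6, Y4=8, N7=12 → choose A8 (6).
From A8: Y4=12, N7=13 → choose Y4 (12).
From Y4: N7=6 → choose N7 (6).
NN route 00 → U8 → A8 → Y4 → N7 → 00 costs 37.
Optimal: 00 → Y4 → N7 → A8 → U8 → 00 costs 34 (by enumerating all 12 distinct tours).
Excess = 37 − 34 = 3.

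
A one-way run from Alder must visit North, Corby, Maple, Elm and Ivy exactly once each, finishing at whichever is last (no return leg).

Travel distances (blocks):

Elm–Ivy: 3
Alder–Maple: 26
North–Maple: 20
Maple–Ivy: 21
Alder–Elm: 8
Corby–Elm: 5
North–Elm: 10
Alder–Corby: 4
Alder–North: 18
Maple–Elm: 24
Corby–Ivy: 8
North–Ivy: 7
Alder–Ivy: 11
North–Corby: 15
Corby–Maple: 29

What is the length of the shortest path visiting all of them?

There are 5! = 120 possible orderings.
Alder - North - Corby - Maple - Elm - Ivy: 18+15+29+24+3 = 89
Alder - North - Corby - Maple - Ivy - Elm: 18+15+29+21+3 = 86
Alder - North - Corby - Elm - Maple - Ivy: 18+15+5+24+21 = 83
Alder - North - Corby - Elm - Ivy - Maple: 18+15+5+3+21 = 62
Alder - North - Corby - Ivy - Maple - Elm: 18+15+8+21+24 = 86
Alder - North - Corby - Ivy - Elm - Maple: 18+15+8+3+24 = 68
Alder - North - Maple - Corby - Elm - Ivy: 18+20+29+5+3 = 75
Alder - North - Maple - Corby - Ivy - Elm: 18+20+29+8+3 = 78
Alder - North - Maple - Elm - Corby - Ivy: 18+20+24+5+8 = 75
Alder - North - Maple - Elm - Ivy - Corby: 18+20+24+3+8 = 73
Alder - North - Maple - Ivy - Corby - Elm: 18+20+21+8+5 = 72
Alder - North - Maple - Ivy - Elm - Corby: 18+20+21+3+5 = 67
Alder - North - Elm - Corby - Maple - Ivy: 18+10+5+29+21 = 83
Alder - North - Elm - Corby - Ivy - Maple: 18+10+5+8+21 = 62
… (106 more)
Alder - Corby - Elm - Ivy - North - Maple: 4+5+3+7+20 = 39  ← best
The minimum is 39.
One shortest path: Alder → Corby → Elm → Ivy → North → Maple.

Shortest open route: 39 blocks.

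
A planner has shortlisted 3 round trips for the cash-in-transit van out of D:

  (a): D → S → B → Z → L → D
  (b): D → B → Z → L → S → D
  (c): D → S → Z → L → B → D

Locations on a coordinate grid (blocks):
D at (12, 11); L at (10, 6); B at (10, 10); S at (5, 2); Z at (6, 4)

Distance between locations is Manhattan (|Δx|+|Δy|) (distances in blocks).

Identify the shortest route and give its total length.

32 blocks — (c) is the shortest.

(a): 16 + 13 + 10 + 6 + 7 = 52
(b): 3 + 10 + 6 + 9 + 16 = 44
(c): 16 + 3 + 6 + 4 + 3 = 32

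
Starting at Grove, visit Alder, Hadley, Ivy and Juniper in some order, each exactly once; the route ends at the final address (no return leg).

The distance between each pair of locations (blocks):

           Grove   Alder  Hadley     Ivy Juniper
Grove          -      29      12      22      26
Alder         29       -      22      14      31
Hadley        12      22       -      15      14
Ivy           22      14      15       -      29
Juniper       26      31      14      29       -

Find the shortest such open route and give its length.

There are 4! = 24 possible orderings.
Grove - Alder - Hadley - Ivy - Juniper: 29+22+15+29 = 95
Grove - Alder - Hadley - Juniper - Ivy: 29+22+14+29 = 94
Grove - Alder - Ivy - Hadley - Juniper: 29+14+15+14 = 72
Grove - Alder - Ivy - Juniper - Hadley: 29+14+29+14 = 86
Grove - Alder - Juniper - Hadley - Ivy: 29+31+14+15 = 89
Grove - Alder - Juniper - Ivy - Hadley: 29+31+29+15 = 104
Grove - Hadley - Alder - Ivy - Juniper: 12+22+14+29 = 77
Grove - Hadley - Alder - Juniper - Ivy: 12+22+31+29 = 94
Grove - Hadley - Ivy - Alder - Juniper: 12+15+14+31 = 72
Grove - Hadley - Ivy - Juniper - Alder: 12+15+29+31 = 87
Grove - Hadley - Juniper - Alder - Ivy: 12+14+31+14 = 71
Grove - Hadley - Juniper - Ivy - Alder: 12+14+29+14 = 69
Grove - Ivy - Alder - Hadley - Juniper: 22+14+22+14 = 72
Grove - Ivy - Alder - Juniper - Hadley: 22+14+31+14 = 81
… (10 more)
The minimum is 69.
One shortest path: Grove → Hadley → Juniper → Ivy → Alder.

69 blocks — the minimum one-way total.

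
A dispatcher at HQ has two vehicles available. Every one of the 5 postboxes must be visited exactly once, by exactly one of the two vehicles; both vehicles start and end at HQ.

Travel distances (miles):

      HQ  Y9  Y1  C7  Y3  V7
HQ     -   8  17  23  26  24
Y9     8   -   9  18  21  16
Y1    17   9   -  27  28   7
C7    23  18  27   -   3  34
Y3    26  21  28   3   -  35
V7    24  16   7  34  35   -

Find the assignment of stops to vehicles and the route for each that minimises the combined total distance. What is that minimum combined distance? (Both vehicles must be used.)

Minimum combined distance: 100 miles.

Try each way of splitting the stops between the two vehicles (each non-empty) and, for each split, find the best tour for each vehicle:
  {Y9} + {Y1, C7, Y3, V7}: 16 + 85 = 101
  {Y1} + {Y9, C7, Y3, V7}: 34 + 85 = 119
  {Y9, Y1} + {C7, Y3, V7}: 34 + 85 = 119
  {C7} + {Y9, Y1, Y3, V7}: 46 + 85 = 131
  {Y9, C7} + {Y1, Y3, V7}: 49 + 85 = 134
  {Y1, C7} + {Y9, Y3, V7}: 67 + 85 = 152
  … (15 splits in total)
  {C7, Y3} + {Y9, Y1, V7}: 52 + 48 = 100  ← best
Best: vehicle 1 HQ → C7 → Y3 → HQ = 52; vehicle 2 HQ → Y9 → Y1 → V7 → HQ = 48; combined 100.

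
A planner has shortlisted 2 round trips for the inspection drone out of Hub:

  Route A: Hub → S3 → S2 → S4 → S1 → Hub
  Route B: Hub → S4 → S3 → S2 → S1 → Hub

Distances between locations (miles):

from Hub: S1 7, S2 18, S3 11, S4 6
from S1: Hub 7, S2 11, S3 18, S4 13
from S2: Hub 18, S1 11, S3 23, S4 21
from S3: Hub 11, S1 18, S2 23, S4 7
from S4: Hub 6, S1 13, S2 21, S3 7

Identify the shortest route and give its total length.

54 miles — Route B is the shortest.

Route A: 11 + 23 + 21 + 13 + 7 = 75
Route B: 6 + 7 + 23 + 11 + 7 = 54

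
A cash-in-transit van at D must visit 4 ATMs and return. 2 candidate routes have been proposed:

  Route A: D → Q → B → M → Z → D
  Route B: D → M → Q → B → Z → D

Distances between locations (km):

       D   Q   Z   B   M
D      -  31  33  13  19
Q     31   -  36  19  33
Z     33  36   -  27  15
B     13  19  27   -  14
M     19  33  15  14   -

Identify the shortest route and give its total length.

Route A: 31 + 19 + 14 + 15 + 33 = 112
Route B: 19 + 33 + 19 + 27 + 33 = 131

Shortest is Route A, total 112 km.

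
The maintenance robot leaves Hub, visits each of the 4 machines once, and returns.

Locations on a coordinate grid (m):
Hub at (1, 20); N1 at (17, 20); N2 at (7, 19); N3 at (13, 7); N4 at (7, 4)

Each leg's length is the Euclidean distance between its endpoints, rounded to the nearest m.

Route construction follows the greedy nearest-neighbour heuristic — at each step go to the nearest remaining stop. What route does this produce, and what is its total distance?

Nearest-neighbour total = 54 m; route Hub → N2 → N1 → N3 → N4 → Hub.

At Hub the remaining stops are N2 6, N1 16, N4 17, N3 18; go to N2.
At N2 the remaining stops are N1 10, N3 13, N4 15; go to N1.
At N1 the remaining stops are N3 14, N4 19; go to N3.
At N3 the remaining stops are N4 7; go to N4.
Return N4→Hub: 17.
Total = 6 + 10 + 14 + 7 + 17 = 54.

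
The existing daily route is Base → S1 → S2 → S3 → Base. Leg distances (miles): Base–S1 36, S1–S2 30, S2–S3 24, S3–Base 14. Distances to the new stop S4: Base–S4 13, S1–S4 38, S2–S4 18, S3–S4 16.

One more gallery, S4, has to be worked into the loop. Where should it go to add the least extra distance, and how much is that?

Minimum extra distance: 10 miles, inserting S4 between S2 and S3.

Insertion cost between consecutive stops i–j is d(i,S4) + d(S4,j) − d(i,j):
  between Base and S1: 13 + 38 − 36 = 15
  between S1 and S2: 38 + 18 − 30 = 26
  between S2 and S3: 18 + 16 − 24 = 10
  between S3 and Base: 16 + 13 − 14 = 15
Cheapest insertion is between S2 and S3, adding 10.
New total = 104 + 10 = 114.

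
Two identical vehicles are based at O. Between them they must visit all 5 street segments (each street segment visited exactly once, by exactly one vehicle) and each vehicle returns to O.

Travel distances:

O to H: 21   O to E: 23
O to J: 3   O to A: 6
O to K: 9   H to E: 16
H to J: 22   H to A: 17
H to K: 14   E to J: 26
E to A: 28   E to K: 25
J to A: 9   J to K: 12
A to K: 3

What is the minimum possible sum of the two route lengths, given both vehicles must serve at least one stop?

There are 2^4 − 1 = 15 ways to divide the 5 stops into two non-empty groups. For each, the best each vehicle can do is its own shortest tour through its group:
  {H} + {E, J, A, K}: 42 + 63 = 105
  {E} + {H, J, A, K}: 46 + 48 = 94
  {H, E} + {J, A, K}: 60 + 24 = 84
  {J} + {H, E, A, K}: 6 + 62 = 68
  {H, J} + {E, A, K}: 46 + 57 = 103
  {E, J} + {H, A, K}: 52 + 44 = 96
  … (15 splits in total)
Best: vehicle 1 O → J → O = 6; vehicle 2 O → E → H → K → A → O = 62; combined 68.

Minimum combined distance: 68.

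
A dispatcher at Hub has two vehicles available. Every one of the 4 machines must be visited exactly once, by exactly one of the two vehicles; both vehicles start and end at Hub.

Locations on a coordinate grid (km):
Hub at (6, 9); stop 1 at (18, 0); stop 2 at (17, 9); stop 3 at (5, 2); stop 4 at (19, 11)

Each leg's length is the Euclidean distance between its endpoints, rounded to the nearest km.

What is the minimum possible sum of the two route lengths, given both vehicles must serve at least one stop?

Try each way of splitting the stops between the two vehicles (each non-empty) and, for each split, find the best tour for each vehicle:
  {stop 1} + {stop 2, stop 3, stop 4}: 30 + 37 = 67
  {stop 2} + {stop 1, stop 3, stop 4}: 22 + 44 = 66
  {stop 1, stop 2} + {stop 3, stop 4}: 35 + 37 = 72
  {stop 3} + {stop 1, stop 2, stop 4}: 14 + 40 = 54
  {stop 1, stop 3} + {stop 2, stop 4}: 35 + 27 = 62
  {stop 2, stop 3} + {stop 1, stop 4}: 32 + 39 = 71
  … (7 splits in total)
Best: vehicle 1 Hub → stop 3 → Hub = 14; vehicle 2 Hub → stop 1 → stop 2 → stop 4 → Hub = 40; combined 54.

Minimum combined distance: 54 km.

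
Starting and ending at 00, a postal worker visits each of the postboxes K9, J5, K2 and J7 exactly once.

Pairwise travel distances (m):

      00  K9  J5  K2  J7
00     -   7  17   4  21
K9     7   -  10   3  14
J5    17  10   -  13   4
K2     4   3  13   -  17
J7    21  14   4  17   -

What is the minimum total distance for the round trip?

42 m — the shortest possible round trip.

With 4 stops there are 4!/2 = 12 distinct round trips (a route and its reverse cost the same).
00→K9→J5→K2→J7→00: 7+10+13+17+21 = 68
00→K9→J5→J7→K2→00: 7+10+4+17+4 = 42
00→K9→K2→J5→J7→00: 7+3+13+4+21 = 48
00→K9→K2→J7→J5→00: 7+3+17+4+17 = 48
00→K9→J7→J5→K2→00: 7+14+4+13+4 = 42
00→K9→J7→K2→J5→00: 7+14+17+13+17 = 68
00→J5→K9→K2→J7→00: 17+10+3+17+21 = 68
00→J5→K9→J7→K2→00: 17+10+14+17+4 = 62
00→J5→K2→K9→J7→00: 17+13+3+14+21 = 68
00→J5→J7→K9→K2→00: 17+4+14+3+4 = 42
00→K2→K9→J5→J7→00: 4+3+10+4+21 = 42
00→K2→J5→K9→J7→00: 4+13+10+14+21 = 62
The minimum is 42.
One optimal route: 00 → K9 → J5 → J7 → K2 → 00 (or its reverse).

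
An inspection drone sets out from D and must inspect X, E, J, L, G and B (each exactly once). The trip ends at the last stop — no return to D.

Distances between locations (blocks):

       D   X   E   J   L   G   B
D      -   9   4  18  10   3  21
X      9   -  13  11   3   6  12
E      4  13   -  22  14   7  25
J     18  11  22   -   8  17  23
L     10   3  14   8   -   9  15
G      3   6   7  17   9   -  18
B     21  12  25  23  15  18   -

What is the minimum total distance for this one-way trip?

There are 6! = 720 possible orderings.
D → X → E → J → L → G → B: 9+13+22+8+9+18 = 79
D → X → E → J → L → B → G: 9+13+22+8+15+18 = 85
D → X → E → J → G → L → B: 9+13+22+17+9+15 = 85
D → X → E → J → G → B → L: 9+13+22+17+18+15 = 94
D → X → E → J → B → L → G: 9+13+22+23+15+9 = 91
D → X → E → J → B → G → L: 9+13+22+23+18+9 = 94
D → X → E → L → J → G → B: 9+13+14+8+17+18 = 79
D → X → E → L → J → B → G: 9+13+14+8+23+18 = 85
… (712 more)
D → E → G → X → J → L → B: 4+7+6+11+8+15 = 51  ← best
The minimum is 51.
One shortest path: D → E → G → X → J → L → B.

Minimum one-way distance = 51 blocks.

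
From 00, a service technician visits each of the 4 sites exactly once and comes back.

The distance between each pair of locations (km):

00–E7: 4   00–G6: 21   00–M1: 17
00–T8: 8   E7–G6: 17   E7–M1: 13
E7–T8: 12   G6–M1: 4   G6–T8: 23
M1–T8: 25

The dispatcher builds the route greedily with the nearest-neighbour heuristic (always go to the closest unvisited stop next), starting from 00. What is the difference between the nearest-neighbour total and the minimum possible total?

From 00: E7=4, T8=8, M1=17, G6=21 → choose E7 (4).
From E7: T8=12, M1=13, G6=17 → choose T8 (12).
From T8: G6=23, M1=25 → choose G6 (23).
From G6: M1=4 → choose M1 (4).
NN route 00 → E7 → T8 → G6 → M1 → 00 costs 60.
Optimal: 00 → E7 → M1 → G6 → T8 → 00 costs 52 (by enumerating all 12 distinct tours).
Excess = 60 − 52 = 8.

8 km longer than the optimal tour.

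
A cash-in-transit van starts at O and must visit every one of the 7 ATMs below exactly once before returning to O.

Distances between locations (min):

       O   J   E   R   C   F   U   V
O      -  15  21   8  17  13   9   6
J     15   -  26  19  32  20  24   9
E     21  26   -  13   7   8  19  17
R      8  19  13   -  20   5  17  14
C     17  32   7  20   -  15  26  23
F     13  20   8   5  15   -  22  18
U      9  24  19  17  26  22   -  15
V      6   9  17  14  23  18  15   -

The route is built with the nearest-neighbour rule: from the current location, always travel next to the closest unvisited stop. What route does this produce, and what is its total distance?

Nearest-neighbour total = 89 min; route O → V → J → R → F → E → C → U → O.

At O the remaining stops are V 6, R 8, U 9, F 13, J 15, C 17, E 21; go to V.
At V the remaining stops are J 9, R 14, U 15, E 17, F 18, C 23; go to J.
At J the remaining stops are R 19, F 20, U 24, E 26, C 32; go to R.
At R the remaining stops are F 5, E 13, U 17, C 20; go to F.
At F the remaining stops are E 8, C 15, U 22; go to E.
At E the remaining stops are C 7, U 19; go to C.
At C the remaining stops are U 26; go to U.
Return U→O: 9.
Total = 6 + 9 + 19 + 5 + 8 + 7 + 26 + 9 = 89.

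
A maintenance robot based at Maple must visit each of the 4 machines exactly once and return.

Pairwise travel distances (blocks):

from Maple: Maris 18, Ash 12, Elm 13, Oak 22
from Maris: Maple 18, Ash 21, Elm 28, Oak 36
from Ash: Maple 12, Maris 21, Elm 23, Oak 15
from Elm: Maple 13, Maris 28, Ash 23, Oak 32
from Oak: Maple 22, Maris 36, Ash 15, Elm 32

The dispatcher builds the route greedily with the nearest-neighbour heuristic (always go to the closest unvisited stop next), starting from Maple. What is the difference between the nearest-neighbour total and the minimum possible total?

Excess over optimum: 6 blocks.

Maple: Ash=12, Elm=13, Maris=18, Oak=22 ⇒ Ash
Ash: Oak=15, Maris=21, Elm=23 ⇒ Oak
Oak: Elm=32, Maris=36 ⇒ Elm
Elm: Maris=28 ⇒ Maris
NN route Maple → Ash → Oak → Elm → Maris → Maple costs 105.
Optimal: Maple → Maris → Ash → Oak → Elm → Maple costs 99 (by enumerating all 12 distinct tours).
Excess = 105 − 99 = 6.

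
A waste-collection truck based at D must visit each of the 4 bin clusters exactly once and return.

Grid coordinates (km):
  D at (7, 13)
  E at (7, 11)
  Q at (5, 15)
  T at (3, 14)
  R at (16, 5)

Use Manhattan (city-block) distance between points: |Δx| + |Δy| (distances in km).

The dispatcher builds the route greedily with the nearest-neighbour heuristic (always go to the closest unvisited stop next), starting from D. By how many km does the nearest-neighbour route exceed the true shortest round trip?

4 km longer than the optimal tour.

D: E=2, Q=4, T=5, R=17 ⇒ E
E: Q=6, T=7, R=15 ⇒ Q
Q: T=3, R=21 ⇒ T
T: R=22 ⇒ R
NN route D → E → Q → T → R → D costs 50.
Optimal: D → E → R → Q → T → D costs 46 (by enumerating all 12 distinct tours).
Excess = 50 − 46 = 4.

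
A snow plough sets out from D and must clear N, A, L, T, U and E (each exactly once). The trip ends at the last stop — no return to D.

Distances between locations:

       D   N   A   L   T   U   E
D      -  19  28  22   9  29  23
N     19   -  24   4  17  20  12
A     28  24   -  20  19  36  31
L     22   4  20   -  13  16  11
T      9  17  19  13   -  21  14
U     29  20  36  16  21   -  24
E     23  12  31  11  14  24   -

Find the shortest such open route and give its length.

There are 6! = 720 possible orderings.
D→N→A→L→T→U→E: 19+24+20+13+21+24 = 121
D→N→A→L→T→E→U: 19+24+20+13+14+24 = 114
D→N→A→L→U→T→E: 19+24+20+16+21+14 = 114
D→N→A→L→U→E→T: 19+24+20+16+24+14 = 117
D→N→A→L→E→T→U: 19+24+20+11+14+21 = 109
D→N→A→L→E→U→T: 19+24+20+11+24+21 = 119
D→N→A→T→L→U→E: 19+24+19+13+16+24 = 115
D→N→A→T→L→E→U: 19+24+19+13+11+24 = 110
… (712 more)
D→T→A→L→N→E→U: 9+19+20+4+12+24 = 88  ← best
The minimum is 88.
One shortest path: D → T → A → L → N → E → U.

Shortest open route: 88.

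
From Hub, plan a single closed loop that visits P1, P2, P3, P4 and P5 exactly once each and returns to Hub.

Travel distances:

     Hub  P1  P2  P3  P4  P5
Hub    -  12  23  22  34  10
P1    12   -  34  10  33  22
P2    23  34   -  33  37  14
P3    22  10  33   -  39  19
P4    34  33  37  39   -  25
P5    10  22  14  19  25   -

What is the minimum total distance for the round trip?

Hub→P1→P2→P3→P4→P5→Hub: 12+34+33+39+25+10 = 153
Hub→P1→P2→P3→P5→P4→Hub: 12+34+33+19+25+34 = 157
Hub→P1→P2→P4→P3→P5→Hub: 12+34+37+39+19+10 = 151
Hub→P1→P2→P4→P5→P3→Hub: 12+34+37+25+19+22 = 149
Hub→P1→P2→P5→P3→P4→Hub: 12+34+14+19+39+34 = 152
Hub→P1→P2→P5→P4→P3→Hub: 12+34+14+25+39+22 = 146
Hub→P1→P3→P2→P4→P5→Hub: 12+10+33+37+25+10 = 127
Hub→P1→P3→P2→P5→P4→Hub: 12+10+33+14+25+34 = 128
Hub→P1→P3→P4→P2→P5→Hub: 12+10+39+37+14+10 = 122
Hub→P1→P3→P4→P5→P2→Hub: 12+10+39+25+14+23 = 123
Hub→P1→P3→P5→P2→P4→Hub: 12+10+19+14+37+34 = 126
Hub→P1→P3→P5→P4→P2→Hub: 12+10+19+25+37+23 = 126
Hub→P1→P4→P2→P3→P5→Hub: 12+33+37+33+19+10 = 144
Hub→P1→P4→P2→P5→P3→Hub: 12+33+37+14+19+22 = 137
… (46 more)
The minimum is 122.
One optimal route: Hub → P1 → P3 → P4 → P2 → P5 → Hub (or its reverse).

Minimum total distance: 122.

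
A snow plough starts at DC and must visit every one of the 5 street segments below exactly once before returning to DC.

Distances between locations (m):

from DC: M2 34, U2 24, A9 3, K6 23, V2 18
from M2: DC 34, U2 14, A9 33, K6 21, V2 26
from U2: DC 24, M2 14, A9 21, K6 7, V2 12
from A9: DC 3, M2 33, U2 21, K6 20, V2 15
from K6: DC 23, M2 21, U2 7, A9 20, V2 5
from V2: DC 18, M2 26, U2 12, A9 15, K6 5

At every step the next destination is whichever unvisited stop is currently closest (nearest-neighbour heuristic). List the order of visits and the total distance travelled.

Total distance 78 m via the nearest-neighbour route DC → A9 → V2 → K6 → U2 → M2 → DC.

At DC the remaining stops are A9 3, V2 18, K6 23, U2 24, M2 34; go to A9.
At A9 the remaining stops are V2 15, K6 20, U2 21, M2 33; go to V2.
At V2 the remaining stops are K6 5, U2 12, M2 26; go to K6.
At K6 the remaining stops are U2 7, M2 21; go to U2.
At U2 the remaining stops are M2 14; go to M2.
Return M2→DC: 34.
Total = 3 + 15 + 5 + 7 + 14 + 34 = 78.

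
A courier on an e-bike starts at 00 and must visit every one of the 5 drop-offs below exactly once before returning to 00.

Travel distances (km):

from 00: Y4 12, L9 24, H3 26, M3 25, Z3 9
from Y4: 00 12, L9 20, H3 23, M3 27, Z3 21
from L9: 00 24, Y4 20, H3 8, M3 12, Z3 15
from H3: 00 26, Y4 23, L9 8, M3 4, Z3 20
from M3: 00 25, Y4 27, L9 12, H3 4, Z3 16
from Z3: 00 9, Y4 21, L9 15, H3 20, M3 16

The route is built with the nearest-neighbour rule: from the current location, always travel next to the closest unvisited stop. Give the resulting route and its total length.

From 00: distances to unvisited — Z3=9, Y4=12, L9=24, M3=25, H3=26. Nearest is Z3 (9).
From Z3: distances to unvisited — L9=15, M3=16, H3=20, Y4=21. Nearest is L9 (15).
From L9: distances to unvisited — H3=8, M3=12, Y4=20. Nearest is H3 (8).
From H3: distances to unvisited — M3=4, Y4=23. Nearest is M3 (4).
From M3: distances to unvisited — Y4=27. Nearest is Y4 (27).
Return Y4→00: 12.
Total = 9 + 15 + 8 + 4 + 27 + 12 = 75.

Total distance 75 km via the nearest-neighbour route 00 → Z3 → L9 → H3 → M3 → Y4 → 00.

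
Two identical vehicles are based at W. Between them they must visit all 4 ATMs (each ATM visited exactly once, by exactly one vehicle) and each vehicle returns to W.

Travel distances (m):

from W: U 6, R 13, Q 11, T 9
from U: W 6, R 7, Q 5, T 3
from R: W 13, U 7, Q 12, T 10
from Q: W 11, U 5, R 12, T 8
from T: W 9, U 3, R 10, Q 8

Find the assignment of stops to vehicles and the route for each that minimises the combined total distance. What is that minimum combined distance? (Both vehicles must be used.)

Try each way of splitting the stops between the two vehicles (each non-empty) and, for each split, find the best tour for each vehicle:
  {U} + {R, Q, T}: 12 + 42 = 54
  {R} + {U, Q, T}: 26 + 28 = 54
  {U, R} + {Q, T}: 26 + 28 = 54
  {Q} + {U, R, T}: 22 + 32 = 54
  {U, Q} + {R, T}: 22 + 32 = 54
  {R, Q} + {U, T}: 36 + 18 = 54
  … (7 splits in total)
Best: vehicle 1 W → U → W = 12; vehicle 2 W → R → Q → T → W = 42; combined 54.

54 m — the smallest possible combined total.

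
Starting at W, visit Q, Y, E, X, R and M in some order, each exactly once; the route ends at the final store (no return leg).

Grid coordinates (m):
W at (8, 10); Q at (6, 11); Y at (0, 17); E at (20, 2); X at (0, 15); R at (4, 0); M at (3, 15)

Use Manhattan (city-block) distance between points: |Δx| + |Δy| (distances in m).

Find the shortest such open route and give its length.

54 m — the minimum one-way total.

There are 6! = 720 possible orderings.
W→Q→Y→E→X→R→M: 3+12+35+33+19+16 = 118
W→Q→Y→E→X→M→R: 3+12+35+33+3+16 = 102
W→Q→Y→E→R→X→M: 3+12+35+18+19+3 = 90
W→Q→Y→E→R→M→X: 3+12+35+18+16+3 = 87
W→Q→Y→E→M→X→R: 3+12+35+30+3+19 = 102
W→Q→Y→E→M→R→X: 3+12+35+30+16+19 = 115
W→Q→Y→X→E→R→M: 3+12+2+33+18+16 = 84
W→Q→Y→X→E→M→R: 3+12+2+33+30+16 = 96
… (712 more)
W→Q→Y→X→M→R→E: 3+12+2+3+16+18 = 54  ← best
The minimum is 54.
One shortest path: W → Q → Y → X → M → R → E.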